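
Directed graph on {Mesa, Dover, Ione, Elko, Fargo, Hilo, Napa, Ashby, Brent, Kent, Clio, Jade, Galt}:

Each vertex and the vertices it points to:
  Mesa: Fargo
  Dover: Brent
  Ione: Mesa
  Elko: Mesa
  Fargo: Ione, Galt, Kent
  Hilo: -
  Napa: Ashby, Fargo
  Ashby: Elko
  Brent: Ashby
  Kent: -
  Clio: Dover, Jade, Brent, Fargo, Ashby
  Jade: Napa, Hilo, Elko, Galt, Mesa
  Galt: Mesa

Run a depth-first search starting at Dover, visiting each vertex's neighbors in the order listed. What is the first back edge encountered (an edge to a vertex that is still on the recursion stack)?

Ione->Mesa

DFS from Dover (visiting each vertex's neighbors in the order listed); mark gray on enter, black on exit:
Dover gray
  Brent gray
    Ashby gray
      Elko gray
        Mesa gray
          Fargo gray
            Ione gray
              Ione→Mesa: Mesa is gray → back edge
First back edge: Ione → Mesa.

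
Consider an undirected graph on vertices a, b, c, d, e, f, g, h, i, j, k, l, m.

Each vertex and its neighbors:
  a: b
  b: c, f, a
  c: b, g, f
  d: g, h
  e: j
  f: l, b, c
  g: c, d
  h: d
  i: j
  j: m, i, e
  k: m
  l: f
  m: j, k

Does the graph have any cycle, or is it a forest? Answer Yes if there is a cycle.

Yes

DFS, tracking each vertex's parent; an edge to a visited non-parent vertex closes a cycle.
Start from l:
visit l (parent –)
  visit f (parent l)
    f–l: parent, skip
    visit b (parent f)
      visit c (parent b)
        c–b: parent, skip
        visit g (parent c)
          g–c: parent, skip
          visit d (parent g)
            d–g: parent, skip
            visit h (parent d)
              h–d: parent, skip
        c–f: f visited and ≠ parent → cycle
Cycle: f – b – c – f.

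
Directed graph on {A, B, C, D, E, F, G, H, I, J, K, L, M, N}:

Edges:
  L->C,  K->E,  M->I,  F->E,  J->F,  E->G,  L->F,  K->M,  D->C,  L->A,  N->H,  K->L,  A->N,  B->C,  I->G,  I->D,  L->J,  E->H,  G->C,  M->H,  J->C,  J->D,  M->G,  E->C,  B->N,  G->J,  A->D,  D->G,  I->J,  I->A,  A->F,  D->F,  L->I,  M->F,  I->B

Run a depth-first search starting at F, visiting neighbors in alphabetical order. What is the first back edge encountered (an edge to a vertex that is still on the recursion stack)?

DFS from F (visiting neighbors in alphabetical order); mark gray on enter, black on exit:
F gray
  E gray
    C gray
    C black
    G gray
      G→C: C black — skip
      J gray
        J→C: C black — skip
        D gray
          D→C: C black — skip
          D→F: F is gray → back edge
First back edge: D → F.

D→F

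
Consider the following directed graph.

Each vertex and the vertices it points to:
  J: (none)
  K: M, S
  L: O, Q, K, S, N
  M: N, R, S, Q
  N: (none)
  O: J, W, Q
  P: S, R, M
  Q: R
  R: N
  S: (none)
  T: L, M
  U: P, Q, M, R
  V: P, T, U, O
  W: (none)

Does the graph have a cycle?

DFS with white/gray/black marking, starting from O:
O gray
  J gray
  J black
  W gray
  W black
  Q gray
    R gray
      N gray
      N black
    R black
  Q black
O black
K gray
  M gray
    M→N: N black — skip
    M→R: R black — skip
    S gray
    S black
    M→Q: Q black — skip
  M black
  K→S: S black — skip
K black
L gray
  L→O: O black — skip
  L→Q: Q black — skip
  L→K: K black — skip
  L→S: S black — skip
  L→N: N black — skip
L black
P gray
  P→S: S black — skip
  P→R: R black — skip
  P→M: M black — skip
P black
T gray
  T→L: L black — skip
  T→M: M black — skip
T black
U gray
  U→P: P black — skip
  U→Q: Q black — skip
  U→M: M black — skip
  U→R: R black — skip
U black
V gray
  V→P: P black — skip
  V→T: T black — skip
  V→U: U black — skip
  V→O: O black — skip
V black
Every edge goes to a white or black vertex — no back edge, so the graph is acyclic.

No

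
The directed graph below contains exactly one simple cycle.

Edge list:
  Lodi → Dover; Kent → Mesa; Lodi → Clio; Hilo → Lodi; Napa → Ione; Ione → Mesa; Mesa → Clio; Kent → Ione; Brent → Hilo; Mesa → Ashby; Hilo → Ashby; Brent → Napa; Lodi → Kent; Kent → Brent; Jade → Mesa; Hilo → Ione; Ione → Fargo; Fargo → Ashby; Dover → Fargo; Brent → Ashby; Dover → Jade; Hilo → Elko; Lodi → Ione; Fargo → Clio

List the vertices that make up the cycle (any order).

DFS with gray/black marking from Brent:
Brent gray
  Napa gray
    Ione gray
      Fargo gray
        Clio gray
        Clio black
        Ashby gray
        Ashby black
      Fargo black
      Mesa gray
        Mesa→Ashby: Ashby black — skip
        Mesa→Clio: Clio black — skip
      Mesa black
    Ione black
  Napa black
  Hilo gray
    Hilo→Ione: Ione black — skip
    Lodi gray
      Lodi→Clio: Clio black — skip
      Kent gray
        Kent→Mesa: Mesa black — skip
        Kent→Ione: Ione black — skip
        Kent→Brent: Brent is gray → back edge
Back edge closes the cycle Brent → Hilo → Lodi → Kent → Brent; its vertices are {Hilo, Kent, Lodi, Brent}.

Hilo, Kent, Lodi, Brent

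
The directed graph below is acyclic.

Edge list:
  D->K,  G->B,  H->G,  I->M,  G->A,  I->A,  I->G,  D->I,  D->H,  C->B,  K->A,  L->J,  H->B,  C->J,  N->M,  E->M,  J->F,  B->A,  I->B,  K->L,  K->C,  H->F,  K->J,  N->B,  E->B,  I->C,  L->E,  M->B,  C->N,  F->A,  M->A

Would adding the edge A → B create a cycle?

Adding A→B creates a cycle iff B can already reach A.
Path from B: B → A.
So B → … → A → B is a cycle.

Yes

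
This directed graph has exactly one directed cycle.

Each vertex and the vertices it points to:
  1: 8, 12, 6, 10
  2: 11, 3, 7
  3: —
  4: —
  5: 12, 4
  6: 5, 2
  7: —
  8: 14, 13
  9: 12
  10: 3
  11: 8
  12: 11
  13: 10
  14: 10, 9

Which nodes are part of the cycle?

DFS with gray/black marking from 8:
8 gray
  14 gray
    10 gray
      3 gray
      3 black
    10 black
    9 gray
      12 gray
        11 gray
          11→8: 8 is gray → back edge
Back edge closes the cycle 8 → 14 → 9 → 12 → 11 → 8; its vertices are {8, 9, 11, 12, 14}.

8, 9, 11, 12, 14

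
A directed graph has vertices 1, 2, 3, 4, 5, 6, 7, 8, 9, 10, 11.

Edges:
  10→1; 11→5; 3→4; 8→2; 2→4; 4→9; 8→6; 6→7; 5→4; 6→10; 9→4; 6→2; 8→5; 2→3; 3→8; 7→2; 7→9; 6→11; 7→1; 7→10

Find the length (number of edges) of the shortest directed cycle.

2

For each vertex v, BFS finds the shortest path from v back to v.
The shortest such closed walk is 9 → 4 → 9, length 2.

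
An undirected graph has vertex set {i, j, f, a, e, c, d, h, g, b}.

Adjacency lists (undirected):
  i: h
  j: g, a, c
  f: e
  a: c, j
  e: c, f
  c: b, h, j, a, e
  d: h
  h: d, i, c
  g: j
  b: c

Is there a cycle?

Yes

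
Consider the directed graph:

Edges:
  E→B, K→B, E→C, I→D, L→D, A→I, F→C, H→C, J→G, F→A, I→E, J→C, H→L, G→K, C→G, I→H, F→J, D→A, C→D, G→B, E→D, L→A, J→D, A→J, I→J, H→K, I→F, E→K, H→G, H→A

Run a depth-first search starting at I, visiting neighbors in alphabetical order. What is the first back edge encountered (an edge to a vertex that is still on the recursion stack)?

A→I

DFS from I (visiting neighbors in alphabetical order); mark gray on enter, black on exit:
I gray
  D gray
    A gray
      A→I: I is gray → back edge
First back edge: A → I.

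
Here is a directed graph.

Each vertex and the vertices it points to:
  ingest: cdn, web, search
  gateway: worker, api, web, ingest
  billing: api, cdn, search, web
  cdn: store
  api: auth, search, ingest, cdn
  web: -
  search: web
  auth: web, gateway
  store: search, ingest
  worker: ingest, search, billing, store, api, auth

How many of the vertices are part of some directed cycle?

8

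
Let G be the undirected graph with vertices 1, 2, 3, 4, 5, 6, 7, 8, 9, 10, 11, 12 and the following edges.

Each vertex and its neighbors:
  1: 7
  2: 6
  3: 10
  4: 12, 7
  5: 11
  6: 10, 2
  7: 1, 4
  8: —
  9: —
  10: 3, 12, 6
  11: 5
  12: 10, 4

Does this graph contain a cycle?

No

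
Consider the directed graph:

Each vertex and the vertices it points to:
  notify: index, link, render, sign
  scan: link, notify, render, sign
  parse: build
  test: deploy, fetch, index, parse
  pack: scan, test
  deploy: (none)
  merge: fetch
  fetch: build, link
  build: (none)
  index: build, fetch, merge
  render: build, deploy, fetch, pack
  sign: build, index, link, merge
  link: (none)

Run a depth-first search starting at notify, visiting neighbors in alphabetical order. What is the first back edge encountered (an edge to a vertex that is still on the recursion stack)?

scan->notify

DFS from notify (visiting neighbors in alphabetical order); mark gray on enter, black on exit:
notify gray
  index gray
    build gray
    build black
    fetch gray
      fetch→build: build black — skip
      link gray
      link black
    fetch black
    merge gray
      merge→fetch: fetch black — skip
    merge black
  index black
  notify→link: link black — skip
  render gray
    render→build: build black — skip
    deploy gray
    deploy black
    render→fetch: fetch black — skip
    pack gray
      scan gray
        scan→link: link black — skip
        scan→notify: notify is gray → back edge
First back edge: scan → notify.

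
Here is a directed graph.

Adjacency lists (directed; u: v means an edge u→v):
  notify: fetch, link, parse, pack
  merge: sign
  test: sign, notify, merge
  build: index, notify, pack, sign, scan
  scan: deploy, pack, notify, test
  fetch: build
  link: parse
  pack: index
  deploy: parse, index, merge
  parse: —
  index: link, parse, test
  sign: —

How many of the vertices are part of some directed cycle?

A vertex is on a directed cycle iff it belongs to a strongly connected component of size ≥ 2 (or has a self-loop).
The vertices on cycles are {pack, scan, test, build, fetch, index, deploy, notify} — 8 in total.

8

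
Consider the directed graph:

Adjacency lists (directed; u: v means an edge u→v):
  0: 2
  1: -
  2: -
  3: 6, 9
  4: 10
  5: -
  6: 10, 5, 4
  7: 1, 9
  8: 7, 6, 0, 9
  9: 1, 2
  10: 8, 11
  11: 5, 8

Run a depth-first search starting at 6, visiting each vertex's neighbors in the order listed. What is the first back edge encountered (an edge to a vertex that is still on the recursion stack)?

8→6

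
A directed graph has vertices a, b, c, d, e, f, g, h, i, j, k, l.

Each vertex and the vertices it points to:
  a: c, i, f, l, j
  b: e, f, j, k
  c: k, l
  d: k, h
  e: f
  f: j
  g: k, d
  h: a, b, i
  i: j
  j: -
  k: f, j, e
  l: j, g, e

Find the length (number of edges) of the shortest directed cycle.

For each vertex v, BFS finds the shortest path from v back to v.
The shortest such closed walk is d → h → a → l → g → d, length 5.

5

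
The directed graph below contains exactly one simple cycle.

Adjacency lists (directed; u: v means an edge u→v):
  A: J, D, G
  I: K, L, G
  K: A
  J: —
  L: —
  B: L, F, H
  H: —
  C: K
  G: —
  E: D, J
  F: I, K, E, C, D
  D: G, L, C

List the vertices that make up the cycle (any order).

A, C, D, K

DFS with gray/black marking from D:
D gray
  G gray
  G black
  L gray
  L black
  C gray
    K gray
      A gray
        J gray
        J black
        A→D: D is gray → back edge
Back edge closes the cycle D → C → K → A → D; its vertices are {A, C, D, K}.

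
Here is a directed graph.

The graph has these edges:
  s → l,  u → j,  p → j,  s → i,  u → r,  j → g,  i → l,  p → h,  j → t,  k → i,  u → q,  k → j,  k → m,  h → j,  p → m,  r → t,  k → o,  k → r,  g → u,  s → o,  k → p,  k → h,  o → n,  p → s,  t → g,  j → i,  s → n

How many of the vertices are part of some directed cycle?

A vertex is on a directed cycle iff it belongs to a strongly connected component of size ≥ 2 (or has a self-loop).
The vertices on cycles are {g, j, r, t, u} — 5 in total.

5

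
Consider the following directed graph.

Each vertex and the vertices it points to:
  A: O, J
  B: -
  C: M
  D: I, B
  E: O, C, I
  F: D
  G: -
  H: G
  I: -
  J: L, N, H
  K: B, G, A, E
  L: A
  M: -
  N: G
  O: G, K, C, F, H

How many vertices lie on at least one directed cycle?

6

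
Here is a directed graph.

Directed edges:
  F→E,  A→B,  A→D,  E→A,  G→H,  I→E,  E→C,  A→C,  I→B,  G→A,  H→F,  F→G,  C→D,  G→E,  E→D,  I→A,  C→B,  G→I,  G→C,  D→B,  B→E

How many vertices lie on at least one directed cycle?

A vertex is on a directed cycle iff it belongs to a strongly connected component of size ≥ 2 (or has a self-loop).
The vertices on cycles are {A, B, C, D, E, F, G, H} — 8 in total.

8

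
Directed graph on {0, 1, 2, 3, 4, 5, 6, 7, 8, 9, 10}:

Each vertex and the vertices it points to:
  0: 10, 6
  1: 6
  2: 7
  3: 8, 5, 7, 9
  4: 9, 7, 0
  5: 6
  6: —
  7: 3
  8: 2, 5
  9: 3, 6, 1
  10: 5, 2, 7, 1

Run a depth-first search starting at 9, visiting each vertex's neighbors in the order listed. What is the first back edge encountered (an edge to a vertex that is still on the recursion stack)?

DFS from 9 (visiting each vertex's neighbors in the order listed); mark gray on enter, black on exit:
9 gray
  3 gray
    8 gray
      2 gray
        7 gray
          7→3: 3 is gray → back edge
First back edge: 7 → 3.

7→3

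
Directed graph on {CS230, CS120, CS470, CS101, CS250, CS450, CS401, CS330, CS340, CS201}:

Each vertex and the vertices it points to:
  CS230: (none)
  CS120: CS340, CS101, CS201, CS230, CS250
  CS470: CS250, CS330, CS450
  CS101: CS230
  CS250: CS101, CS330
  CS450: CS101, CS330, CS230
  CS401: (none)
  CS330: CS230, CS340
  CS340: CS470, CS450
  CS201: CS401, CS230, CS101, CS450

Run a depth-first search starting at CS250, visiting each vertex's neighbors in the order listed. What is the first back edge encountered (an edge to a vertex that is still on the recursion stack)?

CS470→CS250

DFS from CS250 (visiting each vertex's neighbors in the order listed); mark gray on enter, black on exit:
CS250 gray
  CS101 gray
    CS230 gray
    CS230 black
  CS101 black
  CS330 gray
    CS330→CS230: CS230 black — skip
    CS340 gray
      CS470 gray
        CS470→CS250: CS250 is gray → back edge
First back edge: CS470 → CS250.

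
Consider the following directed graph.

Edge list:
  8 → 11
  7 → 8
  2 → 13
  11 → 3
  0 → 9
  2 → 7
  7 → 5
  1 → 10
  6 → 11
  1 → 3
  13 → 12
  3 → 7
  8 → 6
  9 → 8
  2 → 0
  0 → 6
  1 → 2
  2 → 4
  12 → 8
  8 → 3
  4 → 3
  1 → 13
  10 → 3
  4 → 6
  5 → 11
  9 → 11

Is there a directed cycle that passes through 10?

10 lies on a cycle iff there is a path from 10 back to itself.
Exploring from 10, it never reaches itself; equivalently, its strongly connected component is a singleton.

No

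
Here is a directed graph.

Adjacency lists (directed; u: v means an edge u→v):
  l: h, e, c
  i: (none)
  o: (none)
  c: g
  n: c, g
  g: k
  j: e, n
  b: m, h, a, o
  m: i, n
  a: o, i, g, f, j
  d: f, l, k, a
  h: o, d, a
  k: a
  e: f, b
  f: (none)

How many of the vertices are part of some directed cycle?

12

A vertex is on a directed cycle iff it belongs to a strongly connected component of size ≥ 2 (or has a self-loop).
The vertices on cycles are {a, b, c, d, e, g, h, j, k, l, m, n} — 12 in total.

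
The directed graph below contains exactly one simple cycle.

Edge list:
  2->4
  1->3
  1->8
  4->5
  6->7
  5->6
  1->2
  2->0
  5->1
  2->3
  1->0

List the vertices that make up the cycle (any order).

1, 2, 4, 5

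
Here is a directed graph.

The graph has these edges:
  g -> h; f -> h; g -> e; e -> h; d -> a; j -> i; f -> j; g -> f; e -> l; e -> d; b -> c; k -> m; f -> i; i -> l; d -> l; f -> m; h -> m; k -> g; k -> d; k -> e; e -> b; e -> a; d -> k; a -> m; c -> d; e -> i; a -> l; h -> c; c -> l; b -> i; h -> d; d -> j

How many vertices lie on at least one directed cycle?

8

A vertex is on a directed cycle iff it belongs to a strongly connected component of size ≥ 2 (or has a self-loop).
The vertices on cycles are {b, c, d, e, f, g, h, k} — 8 in total.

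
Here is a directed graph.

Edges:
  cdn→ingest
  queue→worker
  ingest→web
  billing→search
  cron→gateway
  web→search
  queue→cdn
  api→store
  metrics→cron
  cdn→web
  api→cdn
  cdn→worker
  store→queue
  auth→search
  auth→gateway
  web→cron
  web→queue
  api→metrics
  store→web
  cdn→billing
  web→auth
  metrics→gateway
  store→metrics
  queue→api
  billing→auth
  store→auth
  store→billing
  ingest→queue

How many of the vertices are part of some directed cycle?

6

A vertex is on a directed cycle iff it belongs to a strongly connected component of size ≥ 2 (or has a self-loop).
The vertices on cycles are {api, cdn, web, queue, store, ingest} — 6 in total.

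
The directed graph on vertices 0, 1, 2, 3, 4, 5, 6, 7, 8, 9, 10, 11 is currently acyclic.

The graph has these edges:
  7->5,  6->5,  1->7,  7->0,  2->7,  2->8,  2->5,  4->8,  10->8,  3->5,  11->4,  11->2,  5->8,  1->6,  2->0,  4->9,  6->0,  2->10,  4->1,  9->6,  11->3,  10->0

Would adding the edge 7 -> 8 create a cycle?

Adding 7→8 creates a cycle iff 8 can already reach 7.
Explore from 8: no path reaches 7. The graph stays acyclic.

No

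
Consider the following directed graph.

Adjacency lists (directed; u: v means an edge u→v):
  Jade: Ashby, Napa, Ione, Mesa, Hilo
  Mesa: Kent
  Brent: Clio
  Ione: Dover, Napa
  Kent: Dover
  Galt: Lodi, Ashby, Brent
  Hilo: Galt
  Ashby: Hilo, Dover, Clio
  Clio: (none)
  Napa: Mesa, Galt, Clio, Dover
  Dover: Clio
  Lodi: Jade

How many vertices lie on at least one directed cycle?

7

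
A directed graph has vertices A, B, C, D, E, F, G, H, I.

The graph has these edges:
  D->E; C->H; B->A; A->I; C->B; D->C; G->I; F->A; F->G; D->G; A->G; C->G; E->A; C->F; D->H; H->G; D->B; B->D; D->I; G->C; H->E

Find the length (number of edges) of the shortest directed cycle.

2

For each vertex v, BFS finds the shortest path from v back to v.
The shortest such closed walk is D → B → D, length 2.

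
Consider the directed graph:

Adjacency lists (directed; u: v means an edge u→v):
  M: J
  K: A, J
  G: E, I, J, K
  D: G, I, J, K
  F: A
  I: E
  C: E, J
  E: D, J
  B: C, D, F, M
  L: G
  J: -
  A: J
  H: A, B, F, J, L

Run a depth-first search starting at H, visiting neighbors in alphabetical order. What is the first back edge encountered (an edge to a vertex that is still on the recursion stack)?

G->E

DFS from H (visiting neighbors in alphabetical order); mark gray on enter, black on exit:
H gray
  A gray
    J gray
    J black
  A black
  B gray
    C gray
      E gray
        D gray
          G gray
            G→E: E is gray → back edge
First back edge: G → E.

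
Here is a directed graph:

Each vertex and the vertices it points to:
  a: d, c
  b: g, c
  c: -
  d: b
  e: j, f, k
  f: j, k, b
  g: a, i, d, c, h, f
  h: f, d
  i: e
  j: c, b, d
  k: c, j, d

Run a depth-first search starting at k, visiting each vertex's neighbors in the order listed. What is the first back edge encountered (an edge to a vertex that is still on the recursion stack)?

DFS from k (visiting each vertex's neighbors in the order listed); mark gray on enter, black on exit:
k gray
  c gray
  c black
  j gray
    j→c: c black — skip
    b gray
      g gray
        a gray
          d gray
            d→b: b is gray → back edge
First back edge: d → b.

d->b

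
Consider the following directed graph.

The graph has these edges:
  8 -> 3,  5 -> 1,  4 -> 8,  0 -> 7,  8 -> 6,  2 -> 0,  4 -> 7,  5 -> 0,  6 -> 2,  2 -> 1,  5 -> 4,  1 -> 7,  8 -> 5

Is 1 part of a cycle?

No

1 lies on a cycle iff there is a path from 1 back to itself.
Exploring from 1, it never reaches itself; equivalently, its strongly connected component is a singleton.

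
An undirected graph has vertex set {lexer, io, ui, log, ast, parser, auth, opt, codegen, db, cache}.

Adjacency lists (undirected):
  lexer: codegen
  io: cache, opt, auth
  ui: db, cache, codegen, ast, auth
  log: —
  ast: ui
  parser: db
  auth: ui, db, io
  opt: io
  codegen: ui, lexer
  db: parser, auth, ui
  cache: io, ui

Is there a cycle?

Yes

DFS, tracking each vertex's parent; an edge to a visited non-parent vertex closes a cycle.
Start from codegen:
visit codegen (parent –)
  visit ui (parent codegen)
    visit db (parent ui)
      visit parser (parent db)
        parser–db: parent, skip
      visit auth (parent db)
        auth–ui: ui visited and ≠ parent → cycle
Cycle: ui – db – auth – ui.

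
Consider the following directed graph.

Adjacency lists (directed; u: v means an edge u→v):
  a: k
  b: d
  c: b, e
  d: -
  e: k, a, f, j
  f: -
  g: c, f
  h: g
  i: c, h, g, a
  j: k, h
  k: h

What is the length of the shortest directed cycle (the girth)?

For each vertex v, BFS finds the shortest path from v back to v.
The shortest such closed walk is g → c → e → k → h → g, length 5.

5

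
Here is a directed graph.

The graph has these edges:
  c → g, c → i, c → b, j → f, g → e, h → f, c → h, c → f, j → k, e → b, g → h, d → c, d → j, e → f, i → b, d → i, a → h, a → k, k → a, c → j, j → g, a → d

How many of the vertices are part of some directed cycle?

5

A vertex is on a directed cycle iff it belongs to a strongly connected component of size ≥ 2 (or has a self-loop).
The vertices on cycles are {a, c, d, j, k} — 5 in total.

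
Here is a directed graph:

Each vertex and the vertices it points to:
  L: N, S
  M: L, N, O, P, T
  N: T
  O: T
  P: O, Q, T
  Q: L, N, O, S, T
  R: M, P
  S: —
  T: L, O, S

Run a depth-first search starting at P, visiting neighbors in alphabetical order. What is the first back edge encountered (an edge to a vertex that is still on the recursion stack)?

DFS from P (visiting neighbors in alphabetical order); mark gray on enter, black on exit:
P gray
  O gray
    T gray
      L gray
        N gray
          N→T: T is gray → back edge
First back edge: N → T.

N→T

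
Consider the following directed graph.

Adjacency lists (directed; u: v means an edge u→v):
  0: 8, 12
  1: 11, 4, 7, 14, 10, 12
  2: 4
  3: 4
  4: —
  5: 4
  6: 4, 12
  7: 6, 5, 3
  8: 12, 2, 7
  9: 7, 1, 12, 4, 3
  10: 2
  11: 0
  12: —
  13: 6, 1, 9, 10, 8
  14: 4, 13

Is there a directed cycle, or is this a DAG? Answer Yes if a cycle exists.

DFS with white/gray/black marking, starting from 5:
5 gray
  4 gray
  4 black
5 black
0 gray
  8 gray
    12 gray
    12 black
    2 gray
      2→4: 4 black — skip
    2 black
    7 gray
      6 gray
        6→4: 4 black — skip
        6→12: 12 black — skip
      6 black
      7→5: 5 black — skip
      3 gray
        3→4: 4 black — skip
      3 black
    7 black
  8 black
  0→12: 12 black — skip
0 black
1 gray
  11 gray
    11→0: 0 black — skip
  11 black
  1→4: 4 black — skip
  1→7: 7 black — skip
  14 gray
    14→4: 4 black — skip
    13 gray
      13→6: 6 black — skip
      13→1: 1 is gray → back edge
Back edge found, so a cycle exists: 1 → 14 → 13 → 1.

Yes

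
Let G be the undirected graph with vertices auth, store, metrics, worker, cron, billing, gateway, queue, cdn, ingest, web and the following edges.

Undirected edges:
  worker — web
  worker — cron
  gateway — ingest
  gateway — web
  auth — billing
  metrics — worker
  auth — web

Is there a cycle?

No

DFS, tracking each vertex's parent; an edge to a visited non-parent vertex closes a cycle.
Start from cron:
visit cron (parent –)
  visit worker (parent cron)
    worker–cron: parent, skip
    visit web (parent worker)
      visit gateway (parent web)
        visit ingest (parent gateway)
          ingest–gateway: parent, skip
        gateway–web: parent, skip
      web–worker: parent, skip
      visit auth (parent web)
        auth–web: parent, skip
        visit billing (parent auth)
          billing–auth: parent, skip
    visit metrics (parent worker)
      metrics–worker: parent, skip
visit store (parent –)
visit queue (parent –)
visit cdn (parent –)
No non-parent visited neighbor found — the graph is a forest.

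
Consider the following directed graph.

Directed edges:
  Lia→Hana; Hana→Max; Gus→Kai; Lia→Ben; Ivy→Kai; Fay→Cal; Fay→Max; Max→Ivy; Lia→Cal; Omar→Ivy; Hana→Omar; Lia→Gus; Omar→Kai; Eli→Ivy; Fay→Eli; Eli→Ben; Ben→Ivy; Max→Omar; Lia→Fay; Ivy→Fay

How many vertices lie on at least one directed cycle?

A vertex is on a directed cycle iff it belongs to a strongly connected component of size ≥ 2 (or has a self-loop).
The vertices on cycles are {Ben, Eli, Fay, Ivy, Max, Omar} — 6 in total.

6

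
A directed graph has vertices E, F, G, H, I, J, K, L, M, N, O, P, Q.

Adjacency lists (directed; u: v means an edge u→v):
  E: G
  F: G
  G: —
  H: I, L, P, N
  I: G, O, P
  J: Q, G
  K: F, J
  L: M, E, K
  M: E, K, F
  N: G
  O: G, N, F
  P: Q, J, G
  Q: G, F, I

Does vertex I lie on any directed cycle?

I is on a cycle iff I can reach itself via ≥1 edge.
I → P → Q → I — yes.

Yes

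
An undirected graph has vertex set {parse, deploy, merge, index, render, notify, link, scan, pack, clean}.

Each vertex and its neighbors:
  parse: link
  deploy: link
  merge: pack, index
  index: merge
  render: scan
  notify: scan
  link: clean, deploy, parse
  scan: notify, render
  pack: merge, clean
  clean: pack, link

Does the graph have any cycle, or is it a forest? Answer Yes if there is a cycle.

No

DFS, tracking each vertex's parent; an edge to a visited non-parent vertex closes a cycle.
Start from scan:
visit scan (parent –)
  visit notify (parent scan)
    notify–scan: parent, skip
  visit render (parent scan)
    render–scan: parent, skip
visit parse (parent –)
  visit link (parent parse)
    visit clean (parent link)
      visit pack (parent clean)
        visit merge (parent pack)
          merge–pack: parent, skip
          visit index (parent merge)
            index–merge: parent, skip
        pack–clean: parent, skip
      clean–link: parent, skip
    visit deploy (parent link)
      deploy–link: parent, skip
    link–parse: parent, skip
No non-parent visited neighbor found — the graph is a forest.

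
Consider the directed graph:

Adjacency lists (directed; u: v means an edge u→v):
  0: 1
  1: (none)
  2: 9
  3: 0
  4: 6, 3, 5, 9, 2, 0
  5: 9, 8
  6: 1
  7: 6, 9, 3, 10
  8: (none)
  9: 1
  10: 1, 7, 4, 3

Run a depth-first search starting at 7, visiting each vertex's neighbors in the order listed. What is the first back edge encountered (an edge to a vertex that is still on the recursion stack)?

10→7

DFS from 7 (visiting each vertex's neighbors in the order listed); mark gray on enter, black on exit:
7 gray
  6 gray
    1 gray
    1 black
  6 black
  9 gray
    9→1: 1 black — skip
  9 black
  3 gray
    0 gray
      0→1: 1 black — skip
    0 black
  3 black
  10 gray
    10→1: 1 black — skip
    10→7: 7 is gray → back edge
First back edge: 10 → 7.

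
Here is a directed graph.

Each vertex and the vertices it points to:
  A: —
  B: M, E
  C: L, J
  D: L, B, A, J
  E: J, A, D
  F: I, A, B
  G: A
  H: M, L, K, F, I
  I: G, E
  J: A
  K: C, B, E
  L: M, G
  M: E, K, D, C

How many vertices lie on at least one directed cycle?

7

A vertex is on a directed cycle iff it belongs to a strongly connected component of size ≥ 2 (or has a self-loop).
The vertices on cycles are {B, C, D, E, K, L, M} — 7 in total.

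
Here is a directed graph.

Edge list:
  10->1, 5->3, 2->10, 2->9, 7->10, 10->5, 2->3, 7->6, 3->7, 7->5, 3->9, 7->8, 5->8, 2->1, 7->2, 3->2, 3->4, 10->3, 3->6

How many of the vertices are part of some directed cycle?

5

A vertex is on a directed cycle iff it belongs to a strongly connected component of size ≥ 2 (or has a self-loop).
The vertices on cycles are {2, 3, 5, 7, 10} — 5 in total.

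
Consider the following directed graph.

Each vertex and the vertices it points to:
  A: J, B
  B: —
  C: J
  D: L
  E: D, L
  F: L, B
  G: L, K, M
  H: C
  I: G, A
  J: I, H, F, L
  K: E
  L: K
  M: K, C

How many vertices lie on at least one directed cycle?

11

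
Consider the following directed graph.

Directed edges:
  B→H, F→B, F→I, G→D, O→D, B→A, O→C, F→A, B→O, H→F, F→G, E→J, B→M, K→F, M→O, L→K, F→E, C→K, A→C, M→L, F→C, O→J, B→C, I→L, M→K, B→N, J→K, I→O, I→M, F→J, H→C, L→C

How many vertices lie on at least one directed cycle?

12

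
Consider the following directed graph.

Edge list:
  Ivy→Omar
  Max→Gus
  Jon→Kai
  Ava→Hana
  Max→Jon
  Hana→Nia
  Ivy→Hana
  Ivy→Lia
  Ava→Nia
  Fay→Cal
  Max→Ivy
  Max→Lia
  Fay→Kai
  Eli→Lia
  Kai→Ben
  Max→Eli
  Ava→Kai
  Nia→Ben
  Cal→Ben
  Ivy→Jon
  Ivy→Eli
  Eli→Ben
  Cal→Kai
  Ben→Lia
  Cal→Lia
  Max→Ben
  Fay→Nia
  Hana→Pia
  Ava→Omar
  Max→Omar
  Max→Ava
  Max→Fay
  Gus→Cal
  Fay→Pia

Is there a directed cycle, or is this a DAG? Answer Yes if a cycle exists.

DFS with white/gray/black marking, starting from Lia:
Lia gray
Lia black
Ivy gray
  Eli gray
    Eli→Lia: Lia black — skip
    Ben gray
      Ben→Lia: Lia black — skip
    Ben black
  Eli black
  Omar gray
  Omar black
  Ivy→Lia: Lia black — skip
  Hana gray
    Pia gray
    Pia black
    Nia gray
      Nia→Ben: Ben black — skip
    Nia black
  Hana black
  Jon gray
    Kai gray
      Kai→Ben: Ben black — skip
    Kai black
  Jon black
Ivy black
Max gray
  Max→Ivy: Ivy black — skip
  Max→Eli: Eli black — skip
  Fay gray
    Cal gray
      Cal→Ben: Ben black — skip
      Cal→Lia: Lia black — skip
      Cal→Kai: Kai black — skip
    Cal black
    Fay→Pia: Pia black — skip
    Fay→Kai: Kai black — skip
    Fay→Nia: Nia black — skip
  Fay black
  Max→Jon: Jon black — skip
  Max→Lia: Lia black — skip
  Max→Ben: Ben black — skip
  Gus gray
    Gus→Cal: Cal black — skip
  Gus black
  Max→Omar: Omar black — skip
  Ava gray
    Ava→Kai: Kai black — skip
    Ava→Hana: Hana black — skip
    Ava→Nia: Nia black — skip
    Ava→Omar: Omar black — skip
  Ava black
Max black
Every edge goes to a white or black vertex — no back edge, so the graph is acyclic.

No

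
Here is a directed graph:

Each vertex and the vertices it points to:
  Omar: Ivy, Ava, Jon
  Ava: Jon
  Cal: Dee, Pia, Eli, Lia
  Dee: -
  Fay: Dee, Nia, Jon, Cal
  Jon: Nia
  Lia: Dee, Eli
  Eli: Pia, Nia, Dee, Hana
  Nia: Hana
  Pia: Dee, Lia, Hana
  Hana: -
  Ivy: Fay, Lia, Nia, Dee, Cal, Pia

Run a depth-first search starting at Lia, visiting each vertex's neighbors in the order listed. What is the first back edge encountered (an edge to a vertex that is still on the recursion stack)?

Pia->Lia

DFS from Lia (visiting each vertex's neighbors in the order listed); mark gray on enter, black on exit:
Lia gray
  Dee gray
  Dee black
  Eli gray
    Pia gray
      Pia→Dee: Dee black — skip
      Pia→Lia: Lia is gray → back edge
First back edge: Pia → Lia.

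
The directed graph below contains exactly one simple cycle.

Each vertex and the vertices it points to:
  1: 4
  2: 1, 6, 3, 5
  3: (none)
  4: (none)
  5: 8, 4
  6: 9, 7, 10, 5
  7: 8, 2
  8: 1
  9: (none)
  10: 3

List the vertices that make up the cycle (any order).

DFS with gray/black marking from 6:
6 gray
  9 gray
  9 black
  7 gray
    8 gray
      1 gray
        4 gray
        4 black
      1 black
    8 black
    2 gray
      2→1: 1 black — skip
      2→6: 6 is gray → back edge
Back edge closes the cycle 6 → 7 → 2 → 6; its vertices are {2, 6, 7}.

2, 6, 7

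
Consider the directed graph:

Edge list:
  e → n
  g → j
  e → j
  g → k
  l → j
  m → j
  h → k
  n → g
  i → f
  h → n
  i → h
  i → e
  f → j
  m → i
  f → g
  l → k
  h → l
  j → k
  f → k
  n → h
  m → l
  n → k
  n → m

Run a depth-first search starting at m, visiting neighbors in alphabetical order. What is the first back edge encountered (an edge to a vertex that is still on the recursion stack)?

h→n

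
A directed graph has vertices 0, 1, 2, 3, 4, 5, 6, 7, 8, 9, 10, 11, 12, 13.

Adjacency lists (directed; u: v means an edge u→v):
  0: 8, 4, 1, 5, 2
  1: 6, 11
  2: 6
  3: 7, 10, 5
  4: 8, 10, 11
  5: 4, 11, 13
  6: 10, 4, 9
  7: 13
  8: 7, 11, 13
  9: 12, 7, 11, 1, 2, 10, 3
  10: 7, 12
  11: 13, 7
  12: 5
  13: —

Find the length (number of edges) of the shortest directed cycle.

3

For each vertex v, BFS finds the shortest path from v back to v.
The shortest such closed walk is 2 → 6 → 9 → 2, length 3.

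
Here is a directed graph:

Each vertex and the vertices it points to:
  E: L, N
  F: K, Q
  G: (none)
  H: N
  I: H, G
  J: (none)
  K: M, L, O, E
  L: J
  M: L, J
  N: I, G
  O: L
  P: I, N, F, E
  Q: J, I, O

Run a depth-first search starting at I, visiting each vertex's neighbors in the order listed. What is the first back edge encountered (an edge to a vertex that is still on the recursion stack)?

N->I

DFS from I (visiting each vertex's neighbors in the order listed); mark gray on enter, black on exit:
I gray
  H gray
    N gray
      N→I: I is gray → back edge
First back edge: N → I.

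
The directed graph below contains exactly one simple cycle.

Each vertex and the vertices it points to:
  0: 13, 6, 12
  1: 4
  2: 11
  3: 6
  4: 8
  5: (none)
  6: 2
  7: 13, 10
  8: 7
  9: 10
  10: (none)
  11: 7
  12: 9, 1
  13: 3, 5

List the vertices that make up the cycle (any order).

2, 3, 6, 7, 11, 13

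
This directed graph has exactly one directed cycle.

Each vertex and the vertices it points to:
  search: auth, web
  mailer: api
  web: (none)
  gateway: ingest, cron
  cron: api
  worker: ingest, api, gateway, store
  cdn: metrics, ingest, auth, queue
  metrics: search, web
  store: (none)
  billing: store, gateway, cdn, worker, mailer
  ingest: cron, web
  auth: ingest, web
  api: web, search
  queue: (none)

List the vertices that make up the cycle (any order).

api, auth, cron, ingest, search

DFS with gray/black marking from api:
api gray
  web gray
  web black
  search gray
    auth gray
      ingest gray
        cron gray
          cron→api: api is gray → back edge
Back edge closes the cycle api → search → auth → ingest → cron → api; its vertices are {api, auth, cron, ingest, search}.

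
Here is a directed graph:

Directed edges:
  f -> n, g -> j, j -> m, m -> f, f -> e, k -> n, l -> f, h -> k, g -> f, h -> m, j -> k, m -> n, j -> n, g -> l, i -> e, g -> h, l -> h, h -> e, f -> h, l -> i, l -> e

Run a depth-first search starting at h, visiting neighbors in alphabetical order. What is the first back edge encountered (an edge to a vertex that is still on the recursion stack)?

DFS from h (visiting neighbors in alphabetical order); mark gray on enter, black on exit:
h gray
  e gray
  e black
  k gray
    n gray
    n black
  k black
  m gray
    f gray
      f→e: e black — skip
      f→h: h is gray → back edge
First back edge: f → h.

f->h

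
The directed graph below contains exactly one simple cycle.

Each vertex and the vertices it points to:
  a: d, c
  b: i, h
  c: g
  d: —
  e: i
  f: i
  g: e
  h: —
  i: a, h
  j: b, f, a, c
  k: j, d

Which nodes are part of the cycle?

a, c, e, g, i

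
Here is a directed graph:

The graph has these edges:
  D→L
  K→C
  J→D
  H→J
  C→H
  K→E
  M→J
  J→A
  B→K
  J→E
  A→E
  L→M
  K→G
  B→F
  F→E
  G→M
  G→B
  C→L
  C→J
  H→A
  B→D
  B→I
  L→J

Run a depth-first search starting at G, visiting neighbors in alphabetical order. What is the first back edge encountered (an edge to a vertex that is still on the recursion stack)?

J→D

DFS from G (visiting neighbors in alphabetical order); mark gray on enter, black on exit:
G gray
  B gray
    D gray
      L gray
        J gray
          A gray
            E gray
            E black
          A black
          J→D: D is gray → back edge
First back edge: J → D.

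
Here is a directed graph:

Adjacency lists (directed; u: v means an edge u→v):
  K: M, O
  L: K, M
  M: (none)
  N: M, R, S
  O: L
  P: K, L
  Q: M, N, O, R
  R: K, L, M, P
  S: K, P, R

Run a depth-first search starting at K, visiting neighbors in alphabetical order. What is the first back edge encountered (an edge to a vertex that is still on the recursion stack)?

DFS from K (visiting neighbors in alphabetical order); mark gray on enter, black on exit:
K gray
  M gray
  M black
  O gray
    L gray
      L→K: K is gray → back edge
First back edge: L → K.

L→K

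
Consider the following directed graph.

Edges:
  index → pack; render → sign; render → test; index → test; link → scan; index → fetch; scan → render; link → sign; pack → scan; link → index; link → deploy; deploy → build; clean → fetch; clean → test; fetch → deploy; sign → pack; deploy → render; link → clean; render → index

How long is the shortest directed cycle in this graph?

4

For each vertex v, BFS finds the shortest path from v back to v.
The shortest such closed walk is deploy → render → index → fetch → deploy, length 4.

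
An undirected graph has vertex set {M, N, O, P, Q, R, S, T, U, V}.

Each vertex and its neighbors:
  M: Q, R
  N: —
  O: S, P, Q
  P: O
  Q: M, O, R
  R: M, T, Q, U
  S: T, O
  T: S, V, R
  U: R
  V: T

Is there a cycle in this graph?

Yes

DFS, tracking each vertex's parent; an edge to a visited non-parent vertex closes a cycle.
Start from S:
visit S (parent –)
  visit T (parent S)
    T–S: parent, skip
    visit V (parent T)
      V–T: parent, skip
    visit R (parent T)
      visit M (parent R)
        visit Q (parent M)
          Q–M: parent, skip
          visit O (parent Q)
            O–S: S visited and ≠ parent → cycle
Cycle: S – T – R – M – Q – O – S.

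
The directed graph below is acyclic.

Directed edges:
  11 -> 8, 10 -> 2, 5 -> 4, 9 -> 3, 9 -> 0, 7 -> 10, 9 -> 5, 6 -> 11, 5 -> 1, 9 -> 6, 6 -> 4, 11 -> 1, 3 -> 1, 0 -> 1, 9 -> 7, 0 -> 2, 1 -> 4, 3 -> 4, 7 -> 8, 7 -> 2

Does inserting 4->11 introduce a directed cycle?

Adding 4→11 creates a cycle iff 11 can already reach 4.
Path from 11: 11 → 1 → 4.
So 11 → … → 4 → 11 is a cycle.

Yes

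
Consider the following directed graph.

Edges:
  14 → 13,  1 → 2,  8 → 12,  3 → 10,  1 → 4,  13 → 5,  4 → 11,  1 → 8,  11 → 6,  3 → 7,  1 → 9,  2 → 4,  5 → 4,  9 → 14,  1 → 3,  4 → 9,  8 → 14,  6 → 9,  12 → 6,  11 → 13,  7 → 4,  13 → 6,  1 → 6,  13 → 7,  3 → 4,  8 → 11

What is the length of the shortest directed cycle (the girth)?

4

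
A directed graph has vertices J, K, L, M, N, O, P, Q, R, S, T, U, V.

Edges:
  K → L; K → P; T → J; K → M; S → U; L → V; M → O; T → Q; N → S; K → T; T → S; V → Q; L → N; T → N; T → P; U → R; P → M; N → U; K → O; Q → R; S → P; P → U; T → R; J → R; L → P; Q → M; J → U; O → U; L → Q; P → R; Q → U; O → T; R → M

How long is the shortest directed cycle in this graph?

4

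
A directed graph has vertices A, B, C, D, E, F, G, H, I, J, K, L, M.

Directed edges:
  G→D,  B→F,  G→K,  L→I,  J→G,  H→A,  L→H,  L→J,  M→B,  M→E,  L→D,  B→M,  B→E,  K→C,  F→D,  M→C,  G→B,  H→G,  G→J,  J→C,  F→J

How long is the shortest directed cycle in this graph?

For each vertex v, BFS finds the shortest path from v back to v.
The shortest such closed walk is G → J → G, length 2.

2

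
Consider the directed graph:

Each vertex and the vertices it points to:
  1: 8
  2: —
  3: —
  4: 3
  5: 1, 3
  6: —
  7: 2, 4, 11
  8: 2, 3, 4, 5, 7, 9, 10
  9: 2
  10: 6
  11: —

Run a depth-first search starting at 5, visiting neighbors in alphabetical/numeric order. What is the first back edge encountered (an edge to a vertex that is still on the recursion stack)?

DFS from 5 (visiting neighbors in alphabetical/numeric order); mark gray on enter, black on exit:
5 gray
  1 gray
    8 gray
      2 gray
      2 black
      3 gray
      3 black
      4 gray
        4→3: 3 black — skip
      4 black
      8→5: 5 is gray → back edge
First back edge: 8 → 5.

8->5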